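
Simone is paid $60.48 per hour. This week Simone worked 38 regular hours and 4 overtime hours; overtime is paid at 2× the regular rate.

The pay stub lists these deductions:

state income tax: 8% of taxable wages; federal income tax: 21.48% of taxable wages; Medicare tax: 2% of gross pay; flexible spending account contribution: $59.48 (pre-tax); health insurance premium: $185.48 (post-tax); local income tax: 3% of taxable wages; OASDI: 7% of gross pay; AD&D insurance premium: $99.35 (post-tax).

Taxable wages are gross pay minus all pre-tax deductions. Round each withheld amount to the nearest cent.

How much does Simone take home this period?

Regular pay: 38 × $60.48 = $2,298.24
Overtime pay: 4 × $60.48 × 2 = $483.84
Gross pay = $2,298.24 + $483.84 = $2,782.08
Flexible spending account contribution: $59.48
Taxable wages = $2,782.08 − $59.48 = $2,722.60
State income tax: $2,722.60 × 0.08 = $217.81
Federal income tax: $2,722.60 × 0.2148 = $584.81
Local income tax: $2,722.60 × 0.03 = $81.68
OASDI: $2,782.08 × 0.07 = $194.75
Medicare tax: $2,782.08 × 0.02 = $55.64
Health insurance premium: $185.48
AD&D insurance premium: $99.35
Total deductions = $59.48 + $217.81 + $584.81 + $81.68 + $194.75 + $55.64 + $185.48 + $99.35 = $1,479.00
Net pay = $2,782.08 − $1,479.00 = $1,303.08

$1,303.08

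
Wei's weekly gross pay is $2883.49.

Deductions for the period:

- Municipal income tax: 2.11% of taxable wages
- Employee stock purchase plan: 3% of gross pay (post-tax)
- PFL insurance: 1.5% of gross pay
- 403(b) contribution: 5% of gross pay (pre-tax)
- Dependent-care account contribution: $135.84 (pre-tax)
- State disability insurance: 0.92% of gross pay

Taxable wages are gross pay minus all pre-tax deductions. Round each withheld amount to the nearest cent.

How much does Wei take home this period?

$2392.27

Dependent-care account contribution: $135.84
403(b) contribution: $2883.49 × 0.05 = $144.17
Pre-tax total = $135.84 + $144.17 = $280.01
Taxable wages = $2883.49 − $280.01 = $2603.48
Municipal income tax: $2603.48 × 0.0211 = $54.93
State disability insurance: $2883.49 × 0.0092 = $26.53
PFL insurance: $2883.49 × 0.015 = $43.25
Employee stock purchase plan: $2883.49 × 0.03 = $86.50
Total deductions = $135.84 + $144.17 + $54.93 + $26.53 + $43.25 + $86.50 = $491.22
Net pay = $2883.49 − $491.22 = $2392.27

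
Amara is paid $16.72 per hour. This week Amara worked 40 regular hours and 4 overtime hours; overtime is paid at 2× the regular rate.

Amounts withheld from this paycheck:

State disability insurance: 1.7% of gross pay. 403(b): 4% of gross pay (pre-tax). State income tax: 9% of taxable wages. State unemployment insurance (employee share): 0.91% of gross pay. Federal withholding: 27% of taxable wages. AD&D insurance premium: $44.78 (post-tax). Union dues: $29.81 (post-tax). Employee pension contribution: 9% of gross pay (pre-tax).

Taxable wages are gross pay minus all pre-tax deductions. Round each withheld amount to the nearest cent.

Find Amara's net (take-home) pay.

Regular pay: 40 × $16.72 = $668.80
Overtime pay: 4 × $16.72 × 2 = $133.76
Gross pay = $668.80 + $133.76 = $802.56
Employee pension contribution: $802.56 × 0.09 = $72.23
403(b): $802.56 × 0.04 = $32.10
Pre-tax total = $72.23 + $32.10 = $104.33
Taxable wages = $802.56 − $104.33 = $698.23
State income tax: $698.23 × 0.09 = $62.84
Federal withholding: $698.23 × 0.27 = $188.52
State disability insurance: $802.56 × 0.017 = $13.64
State unemployment insurance (employee share): $802.56 × 0.0091 = $7.30
AD&D insurance premium: $44.78
Union dues: $29.81
Total deductions = $72.23 + $32.10 + $62.84 + $188.52 + $13.64 + $7.30 + $44.78 + $29.81 = $451.22
Net pay = $802.56 − $451.22 = $351.34

$351.34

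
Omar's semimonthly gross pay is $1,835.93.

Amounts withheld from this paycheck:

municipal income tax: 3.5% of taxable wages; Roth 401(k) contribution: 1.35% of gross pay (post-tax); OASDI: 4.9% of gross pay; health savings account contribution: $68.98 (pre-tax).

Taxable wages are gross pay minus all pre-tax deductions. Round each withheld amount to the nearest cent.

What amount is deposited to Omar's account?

$1,590.36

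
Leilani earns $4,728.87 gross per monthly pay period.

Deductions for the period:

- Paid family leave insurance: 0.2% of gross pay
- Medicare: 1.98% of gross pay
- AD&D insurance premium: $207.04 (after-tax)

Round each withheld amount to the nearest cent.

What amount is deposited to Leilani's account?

$4,418.74

Paid family leave insurance: $4,728.87 × 0.002 = $9.46
Medicare: $4,728.87 × 0.0198 = $93.63
AD&D insurance premium: $207.04
Total deductions = $9.46 + $93.63 + $207.04 = $310.13
Net pay = $4,728.87 − $310.13 = $4,418.74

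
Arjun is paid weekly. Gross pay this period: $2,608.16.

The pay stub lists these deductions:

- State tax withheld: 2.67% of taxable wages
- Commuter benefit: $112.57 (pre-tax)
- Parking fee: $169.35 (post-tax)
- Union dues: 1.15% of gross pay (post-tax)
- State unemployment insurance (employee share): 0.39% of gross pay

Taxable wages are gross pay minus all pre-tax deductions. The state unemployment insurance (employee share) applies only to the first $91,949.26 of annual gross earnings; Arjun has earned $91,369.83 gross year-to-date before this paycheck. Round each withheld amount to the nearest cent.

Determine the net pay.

Commuter benefit: $112.57
Taxable wages = $2,608.16 − $112.57 = $2,495.59
State tax withheld: $2,495.59 × 0.0267 = $66.63
State unemployment insurance (employee share): only $91,949.26 − $91,369.83 = $579.43 of this check is subject → $579.43 × 0.0039 = $2.26
Parking fee: $169.35
Union dues: $2,608.16 × 0.0115 = $29.99
Total deductions = $112.57 + $66.63 + $2.26 + $169.35 + $29.99 = $380.80
Net pay = $2,608.16 − $380.80 = $2,227.36

$2,227.36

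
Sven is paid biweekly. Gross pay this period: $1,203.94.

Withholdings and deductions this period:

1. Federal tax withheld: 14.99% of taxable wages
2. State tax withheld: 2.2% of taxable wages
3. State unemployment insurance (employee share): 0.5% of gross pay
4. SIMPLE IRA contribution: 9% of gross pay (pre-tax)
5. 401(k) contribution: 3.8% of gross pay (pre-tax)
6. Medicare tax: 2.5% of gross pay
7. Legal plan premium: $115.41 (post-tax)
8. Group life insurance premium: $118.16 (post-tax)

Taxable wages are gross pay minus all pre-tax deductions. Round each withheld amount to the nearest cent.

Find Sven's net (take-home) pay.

$599.68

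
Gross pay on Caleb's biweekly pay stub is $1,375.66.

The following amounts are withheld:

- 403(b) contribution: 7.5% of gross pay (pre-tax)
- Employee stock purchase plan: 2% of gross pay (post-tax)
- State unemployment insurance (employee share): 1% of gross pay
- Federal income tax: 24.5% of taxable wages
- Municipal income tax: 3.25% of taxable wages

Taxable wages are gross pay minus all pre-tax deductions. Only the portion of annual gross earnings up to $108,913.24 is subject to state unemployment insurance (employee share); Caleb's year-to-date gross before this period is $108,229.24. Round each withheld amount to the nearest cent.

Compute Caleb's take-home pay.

403(b) contribution: $1,375.66 × 0.075 = $103.17
Taxable wages = $1,375.66 − $103.17 = $1,272.49
Federal income tax: $1,272.49 × 0.245 = $311.76
Municipal income tax: $1,272.49 × 0.0325 = $41.36
State unemployment insurance (employee share): only $108,913.24 − $108,229.24 = $684.00 of this check is subject → $684.00 × 0.01 = $6.84
Employee stock purchase plan: $1,375.66 × 0.02 = $27.51
Total deductions = $103.17 + $311.76 + $41.36 + $6.84 + $27.51 = $490.64
Net pay = $1,375.66 − $490.64 = $885.02

$885.02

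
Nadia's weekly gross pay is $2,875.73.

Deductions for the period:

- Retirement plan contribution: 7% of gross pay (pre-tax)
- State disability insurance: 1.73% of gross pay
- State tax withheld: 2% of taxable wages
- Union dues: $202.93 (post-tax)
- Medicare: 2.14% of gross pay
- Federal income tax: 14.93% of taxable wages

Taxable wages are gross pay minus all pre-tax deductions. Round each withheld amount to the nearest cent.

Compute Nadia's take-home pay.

Retirement plan contribution: $2,875.73 × 0.07 = $201.30
Taxable wages = $2,875.73 − $201.30 = $2,674.43
State tax withheld: $2,674.43 × 0.02 = $53.49
Federal income tax: $2,674.43 × 0.1493 = $399.29
Medicare: $2,875.73 × 0.0214 = $61.54
State disability insurance: $2,875.73 × 0.0173 = $49.75
Union dues: $202.93
Total deductions = $201.30 + $53.49 + $399.29 + $61.54 + $49.75 + $202.93 = $968.30
Net pay = $2,875.73 − $968.30 = $1,907.43

$1,907.43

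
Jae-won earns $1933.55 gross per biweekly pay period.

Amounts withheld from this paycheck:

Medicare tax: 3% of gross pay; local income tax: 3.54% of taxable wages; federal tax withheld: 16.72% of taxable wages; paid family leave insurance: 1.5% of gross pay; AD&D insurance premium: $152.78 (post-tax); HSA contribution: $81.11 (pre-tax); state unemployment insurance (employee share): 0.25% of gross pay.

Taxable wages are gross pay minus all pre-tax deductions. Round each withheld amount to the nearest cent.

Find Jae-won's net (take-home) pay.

HSA contribution: $81.11
Taxable wages = $1933.55 − $81.11 = $1852.44
Local income tax: $1852.44 × 0.0354 = $65.58
Federal tax withheld: $1852.44 × 0.1672 = $309.73
Medicare tax: $1933.55 × 0.03 = $58.01
Paid family leave insurance: $1933.55 × 0.015 = $29.00
State unemployment insurance (employee share): $1933.55 × 0.0025 = $4.83
AD&D insurance premium: $152.78
Total deductions = $81.11 + $65.58 + $309.73 + $58.01 + $29.00 + $4.83 + $152.78 = $701.04
Net pay = $1933.55 − $701.04 = $1232.51

$1232.51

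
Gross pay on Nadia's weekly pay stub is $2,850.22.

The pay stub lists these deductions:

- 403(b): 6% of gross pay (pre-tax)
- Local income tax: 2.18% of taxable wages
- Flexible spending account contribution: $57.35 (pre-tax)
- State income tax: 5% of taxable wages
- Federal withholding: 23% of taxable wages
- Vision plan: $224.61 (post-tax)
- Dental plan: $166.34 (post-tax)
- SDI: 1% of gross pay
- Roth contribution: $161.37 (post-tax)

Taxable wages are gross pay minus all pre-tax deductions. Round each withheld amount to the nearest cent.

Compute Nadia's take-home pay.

$1,249.76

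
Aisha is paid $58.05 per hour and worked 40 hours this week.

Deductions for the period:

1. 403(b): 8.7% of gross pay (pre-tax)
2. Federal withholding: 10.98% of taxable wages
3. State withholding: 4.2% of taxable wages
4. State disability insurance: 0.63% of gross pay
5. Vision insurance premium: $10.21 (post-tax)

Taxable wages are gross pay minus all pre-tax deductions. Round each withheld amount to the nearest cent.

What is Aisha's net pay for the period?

Gross pay: 40 × $58.05 = $2,322.00
403(b): $2,322.00 × 0.087 = $202.01
Taxable wages = $2,322.00 − $202.01 = $2,119.99
Federal withholding: $2,119.99 × 0.1098 = $232.77
State withholding: $2,119.99 × 0.042 = $89.04
State disability insurance: $2,322.00 × 0.0063 = $14.63
Vision insurance premium: $10.21
Total deductions = $202.01 + $232.77 + $89.04 + $14.63 + $10.21 = $548.66
Net pay = $2,322.00 − $548.66 = $1,773.34

$1,773.34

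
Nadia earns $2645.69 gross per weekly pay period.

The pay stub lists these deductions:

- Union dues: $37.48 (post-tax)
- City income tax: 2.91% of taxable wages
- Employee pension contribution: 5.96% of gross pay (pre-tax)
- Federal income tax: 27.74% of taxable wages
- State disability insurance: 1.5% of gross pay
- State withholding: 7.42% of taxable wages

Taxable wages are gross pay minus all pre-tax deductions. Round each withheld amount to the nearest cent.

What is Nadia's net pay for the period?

$1463.66

Employee pension contribution: $2645.69 × 0.0596 = $157.68
Taxable wages = $2645.69 − $157.68 = $2488.01
City income tax: $2488.01 × 0.0291 = $72.40
Federal income tax: $2488.01 × 0.2774 = $690.17
State withholding: $2488.01 × 0.0742 = $184.61
State disability insurance: $2645.69 × 0.015 = $39.69
Union dues: $37.48
Total deductions = $157.68 + $72.40 + $690.17 + $184.61 + $39.69 + $37.48 = $1182.03
Net pay = $2645.69 − $1182.03 = $1463.66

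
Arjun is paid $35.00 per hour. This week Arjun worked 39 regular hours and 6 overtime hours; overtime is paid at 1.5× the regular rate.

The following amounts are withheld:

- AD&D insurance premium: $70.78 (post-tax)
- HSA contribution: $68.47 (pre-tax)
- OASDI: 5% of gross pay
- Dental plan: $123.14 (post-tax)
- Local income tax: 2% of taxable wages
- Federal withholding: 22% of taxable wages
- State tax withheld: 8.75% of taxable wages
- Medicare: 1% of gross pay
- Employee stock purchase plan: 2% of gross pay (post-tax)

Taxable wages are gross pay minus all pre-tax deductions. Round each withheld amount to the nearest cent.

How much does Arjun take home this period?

Regular pay: 39 × $35.00 = $1,365.00
Overtime pay: 6 × $35.00 × 1.5 = $315.00
Gross pay = $1,365.00 + $315.00 = $1,680.00
HSA contribution: $68.47
Taxable wages = $1,680.00 − $68.47 = $1,611.53
Local income tax: $1,611.53 × 0.02 = $32.23
State tax withheld: $1,611.53 × 0.0875 = $141.01
Federal withholding: $1,611.53 × 0.22 = $354.54
OASDI: $1,680.00 × 0.05 = $84.00
Medicare: $1,680.00 × 0.01 = $16.80
Employee stock purchase plan: $1,680.00 × 0.02 = $33.60
AD&D insurance premium: $70.78
Dental plan: $123.14
Total deductions = $68.47 + $32.23 + $141.01 + $354.54 + $84.00 + $16.80 + $33.60 + $70.78 + $123.14 = $924.57
Net pay = $1,680.00 − $924.57 = $755.43

$755.43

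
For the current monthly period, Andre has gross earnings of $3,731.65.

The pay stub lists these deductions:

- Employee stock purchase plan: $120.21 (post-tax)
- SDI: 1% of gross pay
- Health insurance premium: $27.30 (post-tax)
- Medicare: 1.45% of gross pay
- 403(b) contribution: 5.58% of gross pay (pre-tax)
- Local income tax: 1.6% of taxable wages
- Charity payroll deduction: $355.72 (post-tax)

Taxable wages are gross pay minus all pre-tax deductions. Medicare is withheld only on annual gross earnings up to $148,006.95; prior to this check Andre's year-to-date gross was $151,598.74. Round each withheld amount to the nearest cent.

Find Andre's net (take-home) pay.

$2,926.50

403(b) contribution: $3,731.65 × 0.0558 = $208.23
Taxable wages = $3,731.65 − $208.23 = $3,523.42
Local income tax: $3,523.42 × 0.016 = $56.37
SDI: $3,731.65 × 0.01 = $37.32
Medicare: annual cap $148,006.95 already reached (YTD $151,598.74), so $0.00
Health insurance premium: $27.30
Charity payroll deduction: $355.72
Employee stock purchase plan: $120.21
Total deductions = $208.23 + $56.37 + $37.32 + $0.00 + $27.30 + $355.72 + $120.21 = $805.15
Net pay = $3,731.65 − $805.15 = $2,926.50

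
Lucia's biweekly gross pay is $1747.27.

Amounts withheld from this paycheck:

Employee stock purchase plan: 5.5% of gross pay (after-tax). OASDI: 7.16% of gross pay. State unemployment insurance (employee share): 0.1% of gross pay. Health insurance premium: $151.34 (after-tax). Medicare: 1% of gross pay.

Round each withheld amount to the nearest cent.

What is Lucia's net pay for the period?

Medicare: $1747.27 × 0.01 = $17.47
OASDI: $1747.27 × 0.0716 = $125.10
State unemployment insurance (employee share): $1747.27 × 0.001 = $1.75
Employee stock purchase plan: $1747.27 × 0.055 = $96.10
Health insurance premium: $151.34
Total deductions = $17.47 + $125.10 + $1.75 + $96.10 + $151.34 = $391.76
Net pay = $1747.27 − $391.76 = $1355.51

$1355.51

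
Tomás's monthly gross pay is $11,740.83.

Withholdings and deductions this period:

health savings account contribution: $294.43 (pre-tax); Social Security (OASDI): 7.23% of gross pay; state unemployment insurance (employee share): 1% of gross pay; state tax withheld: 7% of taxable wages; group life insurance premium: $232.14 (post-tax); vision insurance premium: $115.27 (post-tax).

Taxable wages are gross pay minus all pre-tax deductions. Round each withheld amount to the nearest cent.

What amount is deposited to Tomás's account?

$9,331.47

Health savings account contribution: $294.43
Taxable wages = $11,740.83 − $294.43 = $11,446.40
State tax withheld: $11,446.40 × 0.07 = $801.25
State unemployment insurance (employee share): $11,740.83 × 0.01 = $117.41
Social Security (OASDI): $11,740.83 × 0.0723 = $848.86
Vision insurance premium: $115.27
Group life insurance premium: $232.14
Total deductions = $294.43 + $801.25 + $117.41 + $848.86 + $115.27 + $232.14 = $2,409.36
Net pay = $11,740.83 − $2,409.36 = $9,331.47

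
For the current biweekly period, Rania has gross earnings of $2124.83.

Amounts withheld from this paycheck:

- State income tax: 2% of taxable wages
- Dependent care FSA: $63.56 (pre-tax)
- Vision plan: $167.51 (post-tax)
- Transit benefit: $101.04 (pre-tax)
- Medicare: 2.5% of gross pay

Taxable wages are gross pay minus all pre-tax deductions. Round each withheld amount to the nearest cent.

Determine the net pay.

$1700.40

Dependent care FSA: $63.56
Transit benefit: $101.04
Pre-tax total = $63.56 + $101.04 = $164.60
Taxable wages = $2124.83 − $164.60 = $1960.23
State income tax: $1960.23 × 0.02 = $39.20
Medicare: $2124.83 × 0.025 = $53.12
Vision plan: $167.51
Total deductions = $63.56 + $101.04 + $39.20 + $53.12 + $167.51 = $424.43
Net pay = $2124.83 − $424.43 = $1700.40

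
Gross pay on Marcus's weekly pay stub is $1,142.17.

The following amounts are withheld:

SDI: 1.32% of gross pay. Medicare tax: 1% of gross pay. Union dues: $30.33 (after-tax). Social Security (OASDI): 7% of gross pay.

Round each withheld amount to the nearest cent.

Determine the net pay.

Social Security (OASDI): $1,142.17 × 0.07 = $79.95
Medicare tax: $1,142.17 × 0.01 = $11.42
SDI: $1,142.17 × 0.0132 = $15.08
Union dues: $30.33
Total deductions = $79.95 + $11.42 + $15.08 + $30.33 = $136.78
Net pay = $1,142.17 − $136.78 = $1,005.39

$1,005.39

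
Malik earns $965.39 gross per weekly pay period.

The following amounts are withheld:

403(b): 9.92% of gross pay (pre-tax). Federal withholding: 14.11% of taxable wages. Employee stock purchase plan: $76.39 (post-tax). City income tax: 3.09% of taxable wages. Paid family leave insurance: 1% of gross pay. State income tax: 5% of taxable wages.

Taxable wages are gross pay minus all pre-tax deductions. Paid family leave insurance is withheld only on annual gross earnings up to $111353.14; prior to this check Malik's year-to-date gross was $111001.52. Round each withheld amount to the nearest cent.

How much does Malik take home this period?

$596.66

403(b): $965.39 × 0.0992 = $95.77
Taxable wages = $965.39 − $95.77 = $869.62
City income tax: $869.62 × 0.0309 = $26.87
Federal withholding: $869.62 × 0.1411 = $122.70
State income tax: $869.62 × 0.05 = $43.48
Paid family leave insurance: only $111353.14 − $111001.52 = $351.62 of this check is subject → $351.62 × 0.01 = $3.52
Employee stock purchase plan: $76.39
Total deductions = $95.77 + $26.87 + $122.70 + $43.48 + $3.52 + $76.39 = $368.73
Net pay = $965.39 − $368.73 = $596.66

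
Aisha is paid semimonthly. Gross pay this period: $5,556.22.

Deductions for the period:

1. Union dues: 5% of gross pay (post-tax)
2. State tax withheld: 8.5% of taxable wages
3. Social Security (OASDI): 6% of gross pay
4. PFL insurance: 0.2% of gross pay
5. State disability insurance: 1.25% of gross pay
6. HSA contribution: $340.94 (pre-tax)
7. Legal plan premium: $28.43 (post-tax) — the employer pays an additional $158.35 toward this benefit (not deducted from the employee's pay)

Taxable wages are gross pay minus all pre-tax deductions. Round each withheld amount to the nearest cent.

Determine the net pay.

$4,051.81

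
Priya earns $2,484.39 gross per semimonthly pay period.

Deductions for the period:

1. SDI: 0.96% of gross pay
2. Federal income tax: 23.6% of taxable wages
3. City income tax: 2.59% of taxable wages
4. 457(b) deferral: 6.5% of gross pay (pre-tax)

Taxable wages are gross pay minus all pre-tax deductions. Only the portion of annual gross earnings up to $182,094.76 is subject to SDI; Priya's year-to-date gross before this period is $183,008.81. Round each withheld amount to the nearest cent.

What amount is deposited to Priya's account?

$1,714.54

457(b) deferral: $2,484.39 × 0.065 = $161.49
Taxable wages = $2,484.39 − $161.49 = $2,322.90
Federal income tax: $2,322.90 × 0.236 = $548.20
City income tax: $2,322.90 × 0.0259 = $60.16
SDI: annual cap $182,094.76 already reached (YTD $183,008.81), so $0.00
Total deductions = $161.49 + $548.20 + $60.16 + $0.00 = $769.85
Net pay = $2,484.39 − $769.85 = $1,714.54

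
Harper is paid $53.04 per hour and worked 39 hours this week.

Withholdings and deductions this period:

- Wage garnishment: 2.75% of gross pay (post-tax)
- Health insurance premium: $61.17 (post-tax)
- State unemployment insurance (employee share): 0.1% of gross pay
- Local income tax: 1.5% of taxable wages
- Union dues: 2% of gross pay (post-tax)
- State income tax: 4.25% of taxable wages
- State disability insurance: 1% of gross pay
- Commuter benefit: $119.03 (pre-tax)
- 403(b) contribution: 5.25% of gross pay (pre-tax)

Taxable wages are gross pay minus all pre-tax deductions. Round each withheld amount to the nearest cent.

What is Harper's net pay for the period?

$1552.89

Gross pay: 39 × $53.04 = $2068.56
403(b) contribution: $2068.56 × 0.0525 = $108.60
Commuter benefit: $119.03
Pre-tax total = $108.60 + $119.03 = $227.63
Taxable wages = $2068.56 − $227.63 = $1840.93
Local income tax: $1840.93 × 0.015 = $27.61
State income tax: $1840.93 × 0.0425 = $78.24
State disability insurance: $2068.56 × 0.01 = $20.69
State unemployment insurance (employee share): $2068.56 × 0.001 = $2.07
Health insurance premium: $61.17
Wage garnishment: $2068.56 × 0.0275 = $56.89
Union dues: $2068.56 × 0.02 = $41.37
Total deductions = $108.60 + $119.03 + $27.61 + $78.24 + $20.69 + $2.07 + $61.17 + $56.89 + $41.37 = $515.67
Net pay = $2068.56 − $515.67 = $1552.89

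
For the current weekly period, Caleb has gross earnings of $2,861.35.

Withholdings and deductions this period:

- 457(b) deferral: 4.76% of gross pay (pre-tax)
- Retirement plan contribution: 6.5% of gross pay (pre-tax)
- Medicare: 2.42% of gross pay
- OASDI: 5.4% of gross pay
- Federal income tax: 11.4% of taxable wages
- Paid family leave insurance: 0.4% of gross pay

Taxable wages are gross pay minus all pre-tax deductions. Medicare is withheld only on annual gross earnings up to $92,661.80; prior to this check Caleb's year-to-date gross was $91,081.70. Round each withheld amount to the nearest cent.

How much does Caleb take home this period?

457(b) deferral: $2,861.35 × 0.0476 = $136.20
Retirement plan contribution: $2,861.35 × 0.065 = $185.99
Pre-tax total = $136.20 + $185.99 = $322.19
Taxable wages = $2,861.35 − $322.19 = $2,539.16
Federal income tax: $2,539.16 × 0.114 = $289.46
Paid family leave insurance: $2,861.35 × 0.004 = $11.45
Medicare: only $92,661.80 − $91,081.70 = $1,580.10 of this check is subject → $1,580.10 × 0.0242 = $38.24
OASDI: $2,861.35 × 0.054 = $154.51
Total deductions = $136.20 + $185.99 + $289.46 + $11.45 + $38.24 + $154.51 = $815.85
Net pay = $2,861.35 − $815.85 = $2,045.50

$2,045.50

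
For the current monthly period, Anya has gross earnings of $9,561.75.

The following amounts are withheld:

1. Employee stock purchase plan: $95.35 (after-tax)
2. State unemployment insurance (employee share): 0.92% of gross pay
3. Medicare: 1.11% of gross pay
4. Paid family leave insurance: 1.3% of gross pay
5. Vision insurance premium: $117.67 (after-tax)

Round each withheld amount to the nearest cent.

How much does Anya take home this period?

Paid family leave insurance: $9,561.75 × 0.013 = $124.30
State unemployment insurance (employee share): $9,561.75 × 0.0092 = $87.97
Medicare: $9,561.75 × 0.0111 = $106.14
Employee stock purchase plan: $95.35
Vision insurance premium: $117.67
Total deductions = $124.30 + $87.97 + $106.14 + $95.35 + $117.67 = $531.43
Net pay = $9,561.75 − $531.43 = $9,030.32

$9,030.32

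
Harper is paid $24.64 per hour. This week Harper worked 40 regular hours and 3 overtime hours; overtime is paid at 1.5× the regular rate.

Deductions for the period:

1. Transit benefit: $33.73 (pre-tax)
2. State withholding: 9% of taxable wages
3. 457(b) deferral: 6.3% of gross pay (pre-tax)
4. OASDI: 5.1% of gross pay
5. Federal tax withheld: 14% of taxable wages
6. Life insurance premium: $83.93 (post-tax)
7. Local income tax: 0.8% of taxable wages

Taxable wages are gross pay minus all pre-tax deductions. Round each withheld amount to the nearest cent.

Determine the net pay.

Regular pay: 40 × $24.64 = $985.60
Overtime pay: 3 × $24.64 × 1.5 = $110.88
Gross pay = $985.60 + $110.88 = $1,096.48
Transit benefit: $33.73
457(b) deferral: $1,096.48 × 0.063 = $69.08
Pre-tax total = $33.73 + $69.08 = $102.81
Taxable wages = $1,096.48 − $102.81 = $993.67
Local income tax: $993.67 × 0.008 = $7.95
State withholding: $993.67 × 0.09 = $89.43
Federal tax withheld: $993.67 × 0.14 = $139.11
OASDI: $1,096.48 × 0.051 = $55.92
Life insurance premium: $83.93
Total deductions = $33.73 + $69.08 + $7.95 + $89.43 + $139.11 + $55.92 + $83.93 = $479.15
Net pay = $1,096.48 − $479.15 = $617.33

$617.33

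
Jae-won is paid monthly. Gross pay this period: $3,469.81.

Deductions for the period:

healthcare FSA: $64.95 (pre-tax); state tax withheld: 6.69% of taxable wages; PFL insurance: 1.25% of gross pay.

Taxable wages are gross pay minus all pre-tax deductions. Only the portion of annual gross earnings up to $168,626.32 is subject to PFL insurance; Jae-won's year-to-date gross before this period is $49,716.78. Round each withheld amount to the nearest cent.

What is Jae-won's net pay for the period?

Healthcare FSA: $64.95
Taxable wages = $3,469.81 − $64.95 = $3,404.86
State tax withheld: $3,404.86 × 0.0669 = $227.79
PFL insurance: cap not yet reached, full $3,469.81 is subject → $3,469.81 × 0.0125 = $43.37
Total deductions = $64.95 + $227.79 + $43.37 = $336.11
Net pay = $3,469.81 − $336.11 = $3,133.70

$3,133.70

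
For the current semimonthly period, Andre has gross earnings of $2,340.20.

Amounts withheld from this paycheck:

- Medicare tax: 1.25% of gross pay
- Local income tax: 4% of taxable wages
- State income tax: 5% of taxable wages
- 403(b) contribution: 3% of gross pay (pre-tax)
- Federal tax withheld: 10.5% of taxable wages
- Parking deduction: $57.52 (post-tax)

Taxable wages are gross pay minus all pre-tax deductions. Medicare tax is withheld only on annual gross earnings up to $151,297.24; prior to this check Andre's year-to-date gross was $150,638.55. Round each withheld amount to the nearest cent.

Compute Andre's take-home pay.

$1,761.59

403(b) contribution: $2,340.20 × 0.03 = $70.21
Taxable wages = $2,340.20 − $70.21 = $2,269.99
Federal tax withheld: $2,269.99 × 0.105 = $238.35
State income tax: $2,269.99 × 0.05 = $113.50
Local income tax: $2,269.99 × 0.04 = $90.80
Medicare tax: only $151,297.24 − $150,638.55 = $658.69 of this check is subject → $658.69 × 0.0125 = $8.23
Parking deduction: $57.52
Total deductions = $70.21 + $238.35 + $113.50 + $90.80 + $8.23 + $57.52 = $578.61
Net pay = $2,340.20 − $578.61 = $1,761.59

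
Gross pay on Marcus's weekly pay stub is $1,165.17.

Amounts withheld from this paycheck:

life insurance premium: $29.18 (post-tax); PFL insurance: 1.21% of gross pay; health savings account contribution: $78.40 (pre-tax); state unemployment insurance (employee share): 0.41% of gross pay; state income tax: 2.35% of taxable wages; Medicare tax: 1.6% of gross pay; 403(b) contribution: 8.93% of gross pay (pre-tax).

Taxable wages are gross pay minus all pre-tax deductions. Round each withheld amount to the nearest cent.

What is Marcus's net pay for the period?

$892.93

Health savings account contribution: $78.40
403(b) contribution: $1,165.17 × 0.0893 = $104.05
Pre-tax total = $78.40 + $104.05 = $182.45
Taxable wages = $1,165.17 − $182.45 = $982.72
State income tax: $982.72 × 0.0235 = $23.09
State unemployment insurance (employee share): $1,165.17 × 0.0041 = $4.78
PFL insurance: $1,165.17 × 0.0121 = $14.10
Medicare tax: $1,165.17 × 0.016 = $18.64
Life insurance premium: $29.18
Total deductions = $78.40 + $104.05 + $23.09 + $4.78 + $14.10 + $18.64 + $29.18 = $272.24
Net pay = $1,165.17 − $272.24 = $892.93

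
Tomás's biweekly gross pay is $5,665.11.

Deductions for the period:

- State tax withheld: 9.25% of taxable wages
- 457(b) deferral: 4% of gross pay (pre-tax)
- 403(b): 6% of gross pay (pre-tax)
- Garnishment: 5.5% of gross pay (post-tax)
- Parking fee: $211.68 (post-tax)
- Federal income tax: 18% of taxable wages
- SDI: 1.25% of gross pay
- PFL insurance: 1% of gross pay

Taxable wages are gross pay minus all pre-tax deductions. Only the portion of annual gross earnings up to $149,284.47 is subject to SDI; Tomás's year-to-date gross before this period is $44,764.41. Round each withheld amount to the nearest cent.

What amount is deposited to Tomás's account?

$3,058.51

403(b): $5,665.11 × 0.06 = $339.91
457(b) deferral: $5,665.11 × 0.04 = $226.60
Pre-tax total = $339.91 + $226.60 = $566.51
Taxable wages = $5,665.11 − $566.51 = $5,098.60
State tax withheld: $5,098.60 × 0.0925 = $471.62
Federal income tax: $5,098.60 × 0.18 = $917.75
SDI: cap not yet reached, full $5,665.11 is subject → $5,665.11 × 0.0125 = $70.81
PFL insurance: $5,665.11 × 0.01 = $56.65
Parking fee: $211.68
Garnishment: $5,665.11 × 0.055 = $311.58
Total deductions = $339.91 + $226.60 + $471.62 + $917.75 + $70.81 + $56.65 + $211.68 + $311.58 = $2,606.60
Net pay = $5,665.11 − $2,606.60 = $3,058.51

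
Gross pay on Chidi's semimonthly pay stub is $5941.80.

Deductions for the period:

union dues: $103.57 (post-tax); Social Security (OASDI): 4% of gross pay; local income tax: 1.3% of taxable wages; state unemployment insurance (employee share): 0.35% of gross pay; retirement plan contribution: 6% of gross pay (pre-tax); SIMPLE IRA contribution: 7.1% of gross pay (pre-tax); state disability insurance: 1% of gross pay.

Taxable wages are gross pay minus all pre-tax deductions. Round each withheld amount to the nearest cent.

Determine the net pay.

$4674.84

SIMPLE IRA contribution: $5941.80 × 0.071 = $421.87
Retirement plan contribution: $5941.80 × 0.06 = $356.51
Pre-tax total = $421.87 + $356.51 = $778.38
Taxable wages = $5941.80 − $778.38 = $5163.42
Local income tax: $5163.42 × 0.013 = $67.12
State unemployment insurance (employee share): $5941.80 × 0.0035 = $20.80
Social Security (OASDI): $5941.80 × 0.04 = $237.67
State disability insurance: $5941.80 × 0.01 = $59.42
Union dues: $103.57
Total deductions = $421.87 + $356.51 + $67.12 + $20.80 + $237.67 + $59.42 + $103.57 = $1266.96
Net pay = $5941.80 − $1266.96 = $4674.84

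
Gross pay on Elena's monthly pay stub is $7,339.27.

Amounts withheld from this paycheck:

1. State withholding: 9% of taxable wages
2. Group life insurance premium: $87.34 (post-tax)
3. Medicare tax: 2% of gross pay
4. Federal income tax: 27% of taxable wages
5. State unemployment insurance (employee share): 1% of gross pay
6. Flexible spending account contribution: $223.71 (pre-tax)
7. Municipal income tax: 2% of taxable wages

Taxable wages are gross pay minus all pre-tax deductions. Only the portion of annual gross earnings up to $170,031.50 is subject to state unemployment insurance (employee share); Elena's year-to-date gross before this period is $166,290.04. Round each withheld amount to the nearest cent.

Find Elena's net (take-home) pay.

Flexible spending account contribution: $223.71
Taxable wages = $7,339.27 − $223.71 = $7,115.56
State withholding: $7,115.56 × 0.09 = $640.40
Municipal income tax: $7,115.56 × 0.02 = $142.31
Federal income tax: $7,115.56 × 0.27 = $1,921.20
Medicare tax: $7,339.27 × 0.02 = $146.79
State unemployment insurance (employee share): only $170,031.50 − $166,290.04 = $3,741.46 of this check is subject → $3,741.46 × 0.01 = $37.41
Group life insurance premium: $87.34
Total deductions = $223.71 + $640.40 + $142.31 + $1,921.20 + $146.79 + $37.41 + $87.34 = $3,199.16
Net pay = $7,339.27 − $3,199.16 = $4,140.11

$4,140.11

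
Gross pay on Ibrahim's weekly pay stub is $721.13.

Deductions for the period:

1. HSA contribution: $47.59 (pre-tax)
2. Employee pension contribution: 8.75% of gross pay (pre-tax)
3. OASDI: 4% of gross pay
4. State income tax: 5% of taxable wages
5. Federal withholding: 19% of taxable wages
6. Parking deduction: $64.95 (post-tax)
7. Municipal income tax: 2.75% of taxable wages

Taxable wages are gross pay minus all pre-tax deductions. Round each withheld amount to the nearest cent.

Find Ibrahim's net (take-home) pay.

HSA contribution: $47.59
Employee pension contribution: $721.13 × 0.0875 = $63.10
Pre-tax total = $47.59 + $63.10 = $110.69
Taxable wages = $721.13 − $110.69 = $610.44
Municipal income tax: $610.44 × 0.0275 = $16.79
State income tax: $610.44 × 0.05 = $30.52
Federal withholding: $610.44 × 0.19 = $115.98
OASDI: $721.13 × 0.04 = $28.85
Parking deduction: $64.95
Total deductions = $47.59 + $63.10 + $16.79 + $30.52 + $115.98 + $28.85 + $64.95 = $367.78
Net pay = $721.13 − $367.78 = $353.35

$353.35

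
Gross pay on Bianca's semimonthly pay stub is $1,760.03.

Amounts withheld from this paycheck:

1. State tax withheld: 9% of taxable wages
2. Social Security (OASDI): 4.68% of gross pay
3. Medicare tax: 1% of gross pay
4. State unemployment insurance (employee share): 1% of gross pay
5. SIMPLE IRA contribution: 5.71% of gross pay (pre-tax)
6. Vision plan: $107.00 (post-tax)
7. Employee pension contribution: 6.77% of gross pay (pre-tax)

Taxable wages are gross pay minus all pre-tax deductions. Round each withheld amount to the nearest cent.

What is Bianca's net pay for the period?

SIMPLE IRA contribution: $1,760.03 × 0.0571 = $100.50
Employee pension contribution: $1,760.03 × 0.0677 = $119.15
Pre-tax total = $100.50 + $119.15 = $219.65
Taxable wages = $1,760.03 − $219.65 = $1,540.38
State tax withheld: $1,540.38 × 0.09 = $138.63
Social Security (OASDI): $1,760.03 × 0.0468 = $82.37
State unemployment insurance (employee share): $1,760.03 × 0.01 = $17.60
Medicare tax: $1,760.03 × 0.01 = $17.60
Vision plan: $107.00
Total deductions = $100.50 + $119.15 + $138.63 + $82.37 + $17.60 + $17.60 + $107.00 = $582.85
Net pay = $1,760.03 − $582.85 = $1,177.18

$1,177.18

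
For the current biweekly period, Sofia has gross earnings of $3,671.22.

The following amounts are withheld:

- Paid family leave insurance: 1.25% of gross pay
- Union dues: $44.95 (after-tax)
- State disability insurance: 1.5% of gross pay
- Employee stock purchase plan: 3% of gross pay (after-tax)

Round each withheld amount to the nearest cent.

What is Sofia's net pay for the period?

State disability insurance: $3,671.22 × 0.015 = $55.07
Paid family leave insurance: $3,671.22 × 0.0125 = $45.89
Union dues: $44.95
Employee stock purchase plan: $3,671.22 × 0.03 = $110.14
Total deductions = $55.07 + $45.89 + $44.95 + $110.14 = $256.05
Net pay = $3,671.22 − $256.05 = $3,415.17

$3,415.17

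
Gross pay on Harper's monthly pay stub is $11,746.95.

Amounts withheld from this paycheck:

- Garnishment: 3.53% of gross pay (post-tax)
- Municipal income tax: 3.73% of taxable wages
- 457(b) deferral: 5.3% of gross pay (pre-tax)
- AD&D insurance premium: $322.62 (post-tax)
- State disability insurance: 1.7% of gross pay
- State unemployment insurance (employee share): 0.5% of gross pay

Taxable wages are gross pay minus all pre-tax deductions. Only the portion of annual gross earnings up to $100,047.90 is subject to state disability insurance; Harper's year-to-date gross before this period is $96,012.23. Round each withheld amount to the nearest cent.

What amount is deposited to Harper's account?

$9,844.79

457(b) deferral: $11,746.95 × 0.053 = $622.59
Taxable wages = $11,746.95 − $622.59 = $11,124.36
Municipal income tax: $11,124.36 × 0.0373 = $414.94
State unemployment insurance (employee share): $11,746.95 × 0.005 = $58.73
State disability insurance: only $100,047.90 − $96,012.23 = $4,035.67 of this check is subject → $4,035.67 × 0.017 = $68.61
AD&D insurance premium: $322.62
Garnishment: $11,746.95 × 0.0353 = $414.67
Total deductions = $622.59 + $414.94 + $58.73 + $68.61 + $322.62 + $414.67 = $1,902.16
Net pay = $11,746.95 − $1,902.16 = $9,844.79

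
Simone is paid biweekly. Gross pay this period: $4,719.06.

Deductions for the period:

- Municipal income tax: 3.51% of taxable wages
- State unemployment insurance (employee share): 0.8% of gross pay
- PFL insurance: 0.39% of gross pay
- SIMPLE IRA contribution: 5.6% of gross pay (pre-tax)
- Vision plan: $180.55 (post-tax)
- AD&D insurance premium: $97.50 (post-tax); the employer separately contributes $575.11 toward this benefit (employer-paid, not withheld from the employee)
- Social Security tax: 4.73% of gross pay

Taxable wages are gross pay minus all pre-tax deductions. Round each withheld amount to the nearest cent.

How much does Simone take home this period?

SIMPLE IRA contribution: $4,719.06 × 0.056 = $264.27
Taxable wages = $4,719.06 − $264.27 = $4,454.79
Municipal income tax: $4,454.79 × 0.0351 = $156.36
Social Security tax: $4,719.06 × 0.0473 = $223.21
PFL insurance: $4,719.06 × 0.0039 = $18.40
State unemployment insurance (employee share): $4,719.06 × 0.008 = $37.75
Vision plan: $180.55
AD&D insurance premium: $97.50
(Employer's $575.11 toward AD&D insurance premium is not withheld from the employee.)
Total deductions = $264.27 + $156.36 + $223.21 + $18.40 + $37.75 + $180.55 + $97.50 = $978.04
Net pay = $4,719.06 − $978.04 = $3,741.02

$3,741.02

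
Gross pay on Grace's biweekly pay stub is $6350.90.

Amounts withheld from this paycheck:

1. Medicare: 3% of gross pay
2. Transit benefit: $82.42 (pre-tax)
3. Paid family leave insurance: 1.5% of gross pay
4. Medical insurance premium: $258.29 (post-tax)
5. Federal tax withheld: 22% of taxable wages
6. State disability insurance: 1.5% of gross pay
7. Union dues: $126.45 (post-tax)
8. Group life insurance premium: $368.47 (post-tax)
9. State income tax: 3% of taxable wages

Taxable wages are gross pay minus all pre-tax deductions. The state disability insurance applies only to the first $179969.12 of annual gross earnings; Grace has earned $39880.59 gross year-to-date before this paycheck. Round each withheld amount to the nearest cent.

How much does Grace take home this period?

$3567.10

Transit benefit: $82.42
Taxable wages = $6350.90 − $82.42 = $6268.48
Federal tax withheld: $6268.48 × 0.22 = $1379.07
State income tax: $6268.48 × 0.03 = $188.05
State disability insurance: cap not yet reached, full $6350.90 is subject → $6350.90 × 0.015 = $95.26
Paid family leave insurance: $6350.90 × 0.015 = $95.26
Medicare: $6350.90 × 0.03 = $190.53
Medical insurance premium: $258.29
Group life insurance premium: $368.47
Union dues: $126.45
Total deductions = $82.42 + $1379.07 + $188.05 + $95.26 + $95.26 + $190.53 + $258.29 + $368.47 + $126.45 = $2783.80
Net pay = $6350.90 − $2783.80 = $3567.10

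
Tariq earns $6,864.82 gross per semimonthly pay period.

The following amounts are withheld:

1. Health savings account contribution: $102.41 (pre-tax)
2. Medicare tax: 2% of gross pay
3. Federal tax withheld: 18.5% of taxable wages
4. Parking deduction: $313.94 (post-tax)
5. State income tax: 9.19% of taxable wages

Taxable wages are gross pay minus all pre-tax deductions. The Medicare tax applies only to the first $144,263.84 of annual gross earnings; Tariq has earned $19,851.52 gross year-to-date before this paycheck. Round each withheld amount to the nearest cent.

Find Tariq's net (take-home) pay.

$4,438.65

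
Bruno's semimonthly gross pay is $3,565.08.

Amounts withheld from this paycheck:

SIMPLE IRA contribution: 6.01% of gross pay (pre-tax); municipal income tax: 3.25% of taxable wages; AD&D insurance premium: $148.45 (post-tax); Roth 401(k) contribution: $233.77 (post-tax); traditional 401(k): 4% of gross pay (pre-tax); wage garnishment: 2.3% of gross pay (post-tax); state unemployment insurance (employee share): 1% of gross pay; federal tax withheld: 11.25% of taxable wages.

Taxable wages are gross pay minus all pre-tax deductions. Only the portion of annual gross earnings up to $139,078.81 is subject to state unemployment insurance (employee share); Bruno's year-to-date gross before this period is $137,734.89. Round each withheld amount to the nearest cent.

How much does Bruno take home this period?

$2,265.37

Traditional 401(k): $3,565.08 × 0.04 = $142.60
SIMPLE IRA contribution: $3,565.08 × 0.0601 = $214.26
Pre-tax total = $142.60 + $214.26 = $356.86
Taxable wages = $3,565.08 − $356.86 = $3,208.22
Municipal income tax: $3,208.22 × 0.0325 = $104.27
Federal tax withheld: $3,208.22 × 0.1125 = $360.92
State unemployment insurance (employee share): only $139,078.81 − $137,734.89 = $1,343.92 of this check is subject → $1,343.92 × 0.01 = $13.44
Wage garnishment: $3,565.08 × 0.023 = $82.00
AD&D insurance premium: $148.45
Roth 401(k) contribution: $233.77
Total deductions = $142.60 + $214.26 + $104.27 + $360.92 + $13.44 + $82.00 + $148.45 + $233.77 = $1,299.71
Net pay = $3,565.08 − $1,299.71 = $2,265.37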